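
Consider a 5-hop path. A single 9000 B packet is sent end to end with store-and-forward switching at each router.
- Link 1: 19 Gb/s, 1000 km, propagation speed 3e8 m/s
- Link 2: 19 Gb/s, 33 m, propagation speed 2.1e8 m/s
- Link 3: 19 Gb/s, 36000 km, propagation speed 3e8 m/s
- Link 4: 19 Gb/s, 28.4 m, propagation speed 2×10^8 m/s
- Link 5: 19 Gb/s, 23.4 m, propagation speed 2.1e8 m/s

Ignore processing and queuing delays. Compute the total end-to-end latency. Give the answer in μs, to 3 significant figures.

123000 μs

L = 9000 × 8 = 72000 bits.
Transmission delay per hop = L/R = 72000/19000000000 = 3.78947 μs; 5 hops → 18.9474 μs.
Propagation delays (d/s per hop): 3333.33, 0.157143, 120000, 0.142, 0.111429 μs; sum = 123334 μs.
End-to-end = 123000 μs.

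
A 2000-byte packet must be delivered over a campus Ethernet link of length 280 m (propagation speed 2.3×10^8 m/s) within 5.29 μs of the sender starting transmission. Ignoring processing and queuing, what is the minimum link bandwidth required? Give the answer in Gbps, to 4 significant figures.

3.929 Gbps

L = 16000 bits.
Propagation delay = 280 / 2.3e+08 = 1.21739 μs.
Transmission budget = 5.29 − 1.21739 = 4.07261 μs.
R ≥ L / t_tx = 16000 bits / 4.07261e-06 s = 3.929 Gbps.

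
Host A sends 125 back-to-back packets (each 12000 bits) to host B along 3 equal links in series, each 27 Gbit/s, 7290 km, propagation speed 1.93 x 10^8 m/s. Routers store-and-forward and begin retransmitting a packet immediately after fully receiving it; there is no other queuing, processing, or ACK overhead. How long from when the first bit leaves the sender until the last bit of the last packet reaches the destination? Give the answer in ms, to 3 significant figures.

Per-hop transmission t_tx = L/R = 12000/27000000000 = 0.000444444 ms.
Per-hop propagation t_prop = 7290000/193000000 = 37.772 ms.
Pipeline fill: first packet needs 3·t_tx to clear all hops; remaining 124 packets each add one t_tx.
Total = (3+125-1)·t_tx + 3·t_prop = 127·0.000444444 + 3·37.772 = 113 ms.

113 ms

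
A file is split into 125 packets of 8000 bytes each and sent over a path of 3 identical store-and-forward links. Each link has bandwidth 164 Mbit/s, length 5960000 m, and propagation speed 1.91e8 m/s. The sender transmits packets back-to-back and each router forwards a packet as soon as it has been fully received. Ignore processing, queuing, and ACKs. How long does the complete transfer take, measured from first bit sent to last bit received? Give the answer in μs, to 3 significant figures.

143000 μs

Per-hop transmission t_tx = L/R = 64000/164000000 = 390.244 μs.
Per-hop propagation t_prop = 5960000/191000000 = 31204.2 μs.
Pipeline fill: first packet needs 3·t_tx to clear all hops; remaining 124 packets each add one t_tx.
Total = (3+125-1)·t_tx + 3·t_prop = 127·390.244 + 3·31204.2 = 143000 μs.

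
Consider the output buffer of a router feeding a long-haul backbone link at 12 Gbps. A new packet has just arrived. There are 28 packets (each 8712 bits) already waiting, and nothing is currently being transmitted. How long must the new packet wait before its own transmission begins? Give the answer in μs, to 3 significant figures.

Each queued packet: L/R = 8712/12000000000 = 0.726 μs.
28 queued → 20.328 μs.
Queuing delay = 20.3 μs.

20.3 μs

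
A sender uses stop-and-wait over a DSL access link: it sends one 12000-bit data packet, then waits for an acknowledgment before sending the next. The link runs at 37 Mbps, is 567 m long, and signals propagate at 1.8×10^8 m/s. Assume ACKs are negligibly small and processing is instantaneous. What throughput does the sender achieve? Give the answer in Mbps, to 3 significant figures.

36.3 Mbps

t_tx = L/R = 12000/37000000 = 0.000324324 s.
t_prop = 567/180000000 = 3.15e-06 s; RTT = 6.3e-06 s.
Cycle = t_tx + RTT = 0.000330624 s.
Throughput = L / cycle = 12000 / 0.000330624 = 36.3 Mbps.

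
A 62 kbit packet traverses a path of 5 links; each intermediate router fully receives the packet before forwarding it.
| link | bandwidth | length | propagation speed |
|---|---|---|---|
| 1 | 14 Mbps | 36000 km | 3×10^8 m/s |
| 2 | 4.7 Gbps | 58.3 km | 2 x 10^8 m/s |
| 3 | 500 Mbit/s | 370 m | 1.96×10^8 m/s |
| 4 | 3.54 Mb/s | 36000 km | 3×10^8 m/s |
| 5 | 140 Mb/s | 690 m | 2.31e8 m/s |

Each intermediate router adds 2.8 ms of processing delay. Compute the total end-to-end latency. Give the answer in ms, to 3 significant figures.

274 ms

L = 62000 bits.
Transmission delays (L/R per hop): 4.42857, 0.0131915, 0.124, 17.5141, 0.442857 ms; sum = 22.5227 ms.
Propagation delays (d/s per hop): 120, 0.2915, 0.00188776, 120, 0.00298701 ms; sum = 240.296 ms.
Processing at 4 router(s): 4 × 2.8 ms = 11.2 ms.
End-to-end = 274 ms.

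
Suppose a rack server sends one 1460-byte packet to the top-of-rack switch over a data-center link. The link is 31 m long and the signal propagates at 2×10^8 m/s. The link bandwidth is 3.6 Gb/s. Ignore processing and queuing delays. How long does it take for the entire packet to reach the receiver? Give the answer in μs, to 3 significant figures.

L = 1460 × 8 = 11680 bits.
Transmission delay = L/R = 11680 / 3600000000 = 3.24444 μs.
Propagation delay = d/s = 31 m / 200000000 m/s = 0.155 μs.
Total = 3.40 μs.

3.40 μs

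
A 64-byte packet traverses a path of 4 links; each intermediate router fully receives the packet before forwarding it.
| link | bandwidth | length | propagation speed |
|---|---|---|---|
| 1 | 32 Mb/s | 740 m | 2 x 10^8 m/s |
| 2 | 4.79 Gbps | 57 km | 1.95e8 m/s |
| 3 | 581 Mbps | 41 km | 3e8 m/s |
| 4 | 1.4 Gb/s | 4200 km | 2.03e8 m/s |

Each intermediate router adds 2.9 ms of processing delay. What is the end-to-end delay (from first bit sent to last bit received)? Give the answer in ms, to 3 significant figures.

L = 64 × 8 = 512 bits.
Transmission delays (L/R per hop): 0.016, 0.000106889, 0.000881239, 0.000365714 ms; sum = 0.0173538 ms.
Propagation delays (d/s per hop): 0.0037, 0.292308, 0.136667, 20.6897 ms; sum = 21.1223 ms.
Processing at 3 router(s): 3 × 2.9 ms = 8.7 ms.
End-to-end = 29.8 ms.

29.8 ms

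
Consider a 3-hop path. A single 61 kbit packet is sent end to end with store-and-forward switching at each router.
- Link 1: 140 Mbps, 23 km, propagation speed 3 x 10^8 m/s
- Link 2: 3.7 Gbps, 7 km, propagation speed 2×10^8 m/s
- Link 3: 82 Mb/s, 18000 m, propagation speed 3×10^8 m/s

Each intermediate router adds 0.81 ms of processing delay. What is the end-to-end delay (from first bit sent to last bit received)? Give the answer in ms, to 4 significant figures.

2.988 ms

L = 61000 bits.
Transmission delays (L/R per hop): 0.435714, 0.0164865, 0.743902 ms; sum = 1.1961 ms.
Propagation delays (d/s per hop): 0.0766667, 0.035, 0.06 ms; sum = 0.171667 ms.
Processing at 2 router(s): 2 × 0.81 ms = 1.62 ms.
End-to-end = 2.988 ms.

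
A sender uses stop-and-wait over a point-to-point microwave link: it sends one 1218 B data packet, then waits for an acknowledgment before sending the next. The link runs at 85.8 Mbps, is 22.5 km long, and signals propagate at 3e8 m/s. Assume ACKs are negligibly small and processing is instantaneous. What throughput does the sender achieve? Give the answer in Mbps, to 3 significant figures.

t_tx = L/R = 9744/85800000 = 0.000113566 s.
t_prop = 22500/300000000 = 7.5e-05 s; RTT = 0.00015 s.
Cycle = t_tx + RTT = 0.000263566 s.
Throughput = L / cycle = 9744 / 0.000263566 = 37.0 Mbps.

37.0 Mbps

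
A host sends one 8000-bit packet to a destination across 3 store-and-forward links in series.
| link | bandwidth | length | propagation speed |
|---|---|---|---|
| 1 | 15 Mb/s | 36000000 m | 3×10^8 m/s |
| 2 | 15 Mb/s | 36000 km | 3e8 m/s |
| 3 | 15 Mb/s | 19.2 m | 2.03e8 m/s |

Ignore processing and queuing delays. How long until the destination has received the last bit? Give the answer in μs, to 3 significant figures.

Transmission delay per hop = L/R = 8000/15000000 = 533.333 μs; 3 hops → 1600 μs.
Propagation delays (d/s per hop): 120000, 120000, 0.0945813 μs; sum = 240000 μs.
End-to-end = 242000 μs.

242000 μs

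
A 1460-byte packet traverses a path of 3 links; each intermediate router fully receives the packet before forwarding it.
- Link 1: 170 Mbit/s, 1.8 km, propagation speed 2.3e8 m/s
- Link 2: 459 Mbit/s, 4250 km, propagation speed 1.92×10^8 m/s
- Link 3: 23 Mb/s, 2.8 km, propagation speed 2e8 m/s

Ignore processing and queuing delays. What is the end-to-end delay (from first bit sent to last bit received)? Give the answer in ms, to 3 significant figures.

L = 1460 × 8 = 11680 bits.
Transmission delays (L/R per hop): 0.0687059, 0.0254466, 0.507826 ms; sum = 0.601979 ms.
Propagation delays (d/s per hop): 0.00782609, 22.1354, 0.014 ms; sum = 22.1572 ms.
End-to-end = 22.8 ms.

22.8 ms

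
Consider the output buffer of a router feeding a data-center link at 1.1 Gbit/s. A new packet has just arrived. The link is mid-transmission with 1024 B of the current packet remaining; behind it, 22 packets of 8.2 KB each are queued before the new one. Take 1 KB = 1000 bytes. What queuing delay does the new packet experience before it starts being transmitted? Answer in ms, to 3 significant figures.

1.32 ms

Each queued packet: L/R = 65600/1100000000 = 0.0596364 ms.
22 queued → 1.312 ms.
Plus remaining 8192 bits of current packet: 0.00744727 ms.
Queuing delay = 1.32 ms.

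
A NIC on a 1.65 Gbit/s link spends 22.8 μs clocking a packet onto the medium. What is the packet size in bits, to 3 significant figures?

L = R × t_tx = 1650000000 b/s × 2.28e-05 s = 37620 bits.

37600 bits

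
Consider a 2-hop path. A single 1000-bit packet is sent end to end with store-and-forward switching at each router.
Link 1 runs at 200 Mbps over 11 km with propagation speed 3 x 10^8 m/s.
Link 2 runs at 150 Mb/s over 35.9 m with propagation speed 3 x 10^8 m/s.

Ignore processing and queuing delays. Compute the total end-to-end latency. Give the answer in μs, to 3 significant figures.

Transmission delays (L/R per hop): 5, 6.66667 μs; sum = 11.6667 μs.
Propagation delays (d/s per hop): 36.6667, 0.119667 μs; sum = 36.7863 μs.
End-to-end = 48.5 μs.

48.5 μs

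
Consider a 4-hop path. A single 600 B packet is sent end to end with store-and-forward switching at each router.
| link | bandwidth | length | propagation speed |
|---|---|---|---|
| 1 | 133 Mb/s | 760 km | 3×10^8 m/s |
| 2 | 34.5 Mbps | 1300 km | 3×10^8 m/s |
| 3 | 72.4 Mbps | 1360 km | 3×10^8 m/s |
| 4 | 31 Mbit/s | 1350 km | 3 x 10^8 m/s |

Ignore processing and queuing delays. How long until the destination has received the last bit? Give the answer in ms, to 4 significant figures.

16.30 ms

L = 600 × 8 = 4800 bits.
Transmission delays (L/R per hop): 0.0360902, 0.13913, 0.0662983, 0.154839 ms; sum = 0.396358 ms.
Propagation delays (d/s per hop): 2.53333, 4.33333, 4.53333, 4.5 ms; sum = 15.9 ms.
End-to-end = 16.30 ms.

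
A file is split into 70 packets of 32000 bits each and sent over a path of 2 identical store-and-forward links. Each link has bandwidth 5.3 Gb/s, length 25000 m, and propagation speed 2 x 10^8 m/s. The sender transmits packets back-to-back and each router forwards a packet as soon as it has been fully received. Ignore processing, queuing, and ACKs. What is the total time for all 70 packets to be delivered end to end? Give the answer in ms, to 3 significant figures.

Per-hop transmission t_tx = L/R = 32000/5300000000 = 0.00603774 ms.
Per-hop propagation t_prop = 25000/200000000 = 0.125 ms.
Pipeline fill: first packet needs 2·t_tx to clear all hops; remaining 69 packets each add one t_tx.
Total = (2+70-1)·t_tx + 2·t_prop = 71·0.00603774 + 2·0.125 = 0.679 ms.

0.679 ms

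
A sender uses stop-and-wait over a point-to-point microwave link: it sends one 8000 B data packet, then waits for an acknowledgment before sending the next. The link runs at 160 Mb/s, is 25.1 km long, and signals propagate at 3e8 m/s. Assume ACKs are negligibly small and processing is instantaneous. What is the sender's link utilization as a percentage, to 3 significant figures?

70.5 %

t_tx = L/R = 64000/160000000 = 0.0004 s.
t_prop = 25100/300000000 = 8.36667e-05 s; RTT = 0.000167333 s.
Cycle = t_tx + RTT = 0.000567333 s.
Utilization = t_tx / cycle = 0.0004/0.000567333 = 70.5 %.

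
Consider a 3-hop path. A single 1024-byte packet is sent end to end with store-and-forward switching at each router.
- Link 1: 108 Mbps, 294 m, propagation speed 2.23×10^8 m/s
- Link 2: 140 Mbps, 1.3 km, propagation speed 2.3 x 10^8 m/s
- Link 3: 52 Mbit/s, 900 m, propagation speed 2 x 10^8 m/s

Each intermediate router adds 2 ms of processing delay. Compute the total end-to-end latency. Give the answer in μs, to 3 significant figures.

L = 1024 × 8 = 8192 bits.
Transmission delays (L/R per hop): 75.8519, 58.5143, 157.538 μs; sum = 291.905 μs.
Propagation delays (d/s per hop): 1.31839, 5.65217, 4.5 μs; sum = 11.4706 μs.
Processing at 2 router(s): 2 × 2 ms = 4000 μs.
End-to-end = 4300 μs.

4300 μs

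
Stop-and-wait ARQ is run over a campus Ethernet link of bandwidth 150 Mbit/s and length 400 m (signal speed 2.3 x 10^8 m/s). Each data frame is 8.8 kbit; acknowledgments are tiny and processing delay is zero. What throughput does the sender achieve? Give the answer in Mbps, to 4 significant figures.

t_tx = L/R = 8800/150000000 = 5.86667e-05 s.
t_prop = 400/2.3e+08 = 1.73913e-06 s; RTT = 3.47826e-06 s.
Cycle = t_tx + RTT = 6.21449e-05 s.
Throughput = L / cycle = 8800 / 6.21449e-05 = 141.6 Mbps.

141.6 Mbps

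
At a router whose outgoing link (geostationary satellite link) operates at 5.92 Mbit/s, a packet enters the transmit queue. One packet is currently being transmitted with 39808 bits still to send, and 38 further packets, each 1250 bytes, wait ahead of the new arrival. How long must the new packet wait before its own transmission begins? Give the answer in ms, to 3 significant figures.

Each queued packet: L/R = 10000/5920000 = 1.68919 ms.
38 queued → 64.1892 ms.
Plus remaining 39808 bits of current packet: 6.72432 ms.
Queuing delay = 70.9 ms.

70.9 ms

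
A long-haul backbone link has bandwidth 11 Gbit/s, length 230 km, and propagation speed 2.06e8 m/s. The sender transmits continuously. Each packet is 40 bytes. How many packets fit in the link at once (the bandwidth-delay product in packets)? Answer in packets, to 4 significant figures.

38380 packets

Propagation delay = 230000 / 206000000 = 0.0011165 s.
BDP = R × t_prop = 11000000000 × 0.0011165 = 12281600 bits.
In packets of 320 bits: 38380 packets.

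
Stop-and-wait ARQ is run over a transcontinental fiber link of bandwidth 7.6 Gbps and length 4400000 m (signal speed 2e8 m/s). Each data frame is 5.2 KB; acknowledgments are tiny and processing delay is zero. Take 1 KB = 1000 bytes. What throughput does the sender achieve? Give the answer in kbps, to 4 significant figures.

945.3 kbps

t_tx = L/R = 41600/7600000000 = 5.47368e-06 s.
t_prop = 4400000/200000000 = 0.022 s; RTT = 0.044 s.
Cycle = t_tx + RTT = 0.0440055 s.
Throughput = L / cycle = 41600 / 0.0440055 = 945.3 kbps.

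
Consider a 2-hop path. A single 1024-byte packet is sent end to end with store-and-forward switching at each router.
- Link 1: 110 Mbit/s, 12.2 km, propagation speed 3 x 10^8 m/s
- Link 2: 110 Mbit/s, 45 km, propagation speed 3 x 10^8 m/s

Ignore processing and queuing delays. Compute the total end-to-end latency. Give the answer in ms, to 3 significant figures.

L = 1024 × 8 = 8192 bits.
Transmission delay per hop = L/R = 8192/110000000 = 0.0744727 ms; 2 hops → 0.148945 ms.
Propagation delays (d/s per hop): 0.0406667, 0.15 ms; sum = 0.190667 ms.
End-to-end = 0.340 ms.

0.340 ms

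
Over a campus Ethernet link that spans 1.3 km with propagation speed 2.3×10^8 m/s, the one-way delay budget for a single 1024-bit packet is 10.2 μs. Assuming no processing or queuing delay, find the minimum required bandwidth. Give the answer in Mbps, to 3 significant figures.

Propagation delay = 1300 / 2.3e+08 = 5.65217 μs.
Transmission budget = 10.2 − 5.65217 = 4.54783 μs.
R ≥ L / t_tx = 1024 bits / 4.54783e-06 s = 225 Mbps.

225 Mbps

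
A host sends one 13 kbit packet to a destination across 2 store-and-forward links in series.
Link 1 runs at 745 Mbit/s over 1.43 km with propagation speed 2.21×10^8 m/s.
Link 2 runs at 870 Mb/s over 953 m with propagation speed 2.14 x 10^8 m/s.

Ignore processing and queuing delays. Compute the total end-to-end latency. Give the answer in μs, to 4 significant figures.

L = 13000 bits.
Transmission delays (L/R per hop): 17.4497, 14.9425 μs; sum = 32.3922 μs.
Propagation delays (d/s per hop): 6.47059, 4.45327 μs; sum = 10.9239 μs.
End-to-end = 43.32 μs.

43.32 μs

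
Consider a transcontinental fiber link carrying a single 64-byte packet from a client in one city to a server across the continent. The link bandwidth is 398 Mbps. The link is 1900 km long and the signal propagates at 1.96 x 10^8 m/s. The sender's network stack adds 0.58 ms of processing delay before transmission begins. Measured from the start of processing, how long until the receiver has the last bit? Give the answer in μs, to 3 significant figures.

10300 μs

L = 64 × 8 = 512 bits.
Transmission delay = L/R = 512 / 398000000 = 1.28643 μs.
Propagation delay = d/s = 1900000 m / 196000000 m/s = 9693.88 μs.
Plus processing delay 0.58 ms = 580 μs.
Total = 10300 μs.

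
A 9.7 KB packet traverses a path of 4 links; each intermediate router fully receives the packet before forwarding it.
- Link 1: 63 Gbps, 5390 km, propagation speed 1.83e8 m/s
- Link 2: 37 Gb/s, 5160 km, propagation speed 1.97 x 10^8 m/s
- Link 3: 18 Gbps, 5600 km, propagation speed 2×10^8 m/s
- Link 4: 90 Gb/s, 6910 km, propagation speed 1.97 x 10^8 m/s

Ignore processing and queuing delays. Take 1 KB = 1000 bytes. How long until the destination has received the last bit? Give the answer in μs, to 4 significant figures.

118700 μs

L = 77600 bits.
Transmission delays (L/R per hop): 1.23175, 2.0973, 4.31111, 0.862222 μs; sum = 8.50238 μs.
Propagation delays (d/s per hop): 29453.6, 26192.9, 28000, 35076.1 μs; sum = 118723 μs.
End-to-end = 118700 μs.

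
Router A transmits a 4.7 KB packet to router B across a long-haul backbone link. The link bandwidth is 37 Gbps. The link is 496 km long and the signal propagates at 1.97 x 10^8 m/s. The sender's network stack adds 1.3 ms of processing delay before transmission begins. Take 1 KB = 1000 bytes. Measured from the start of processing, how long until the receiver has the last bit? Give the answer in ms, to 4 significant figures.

L = 37600 bits.
Transmission delay = L/R = 37600 / 37000000000 = 0.00101622 ms.
Propagation delay = d/s = 496000 m / 197000000 m/s = 2.51777 ms.
Plus processing delay 1.3 ms = 1.3 ms.
Total = 3.819 ms.

3.819 ms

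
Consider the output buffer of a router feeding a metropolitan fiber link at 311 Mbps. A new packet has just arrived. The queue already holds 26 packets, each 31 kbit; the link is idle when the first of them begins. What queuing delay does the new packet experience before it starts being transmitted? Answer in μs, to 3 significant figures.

Each queued packet: L/R = 31000/311000000 = 99.6785 μs.
26 queued → 2591.64 μs.
Queuing delay = 2590 μs.

2590 μs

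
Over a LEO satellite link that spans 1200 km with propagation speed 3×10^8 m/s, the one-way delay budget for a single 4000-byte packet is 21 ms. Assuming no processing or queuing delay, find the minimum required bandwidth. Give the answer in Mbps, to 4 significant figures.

1.882 Mbps

L = 32000 bits.
Propagation delay = 1200000 / 300000000 = 4 ms.
Transmission budget = 21 − 4 = 17 ms.
R ≥ L / t_tx = 32000 bits / 0.017 s = 1.882 Mbps.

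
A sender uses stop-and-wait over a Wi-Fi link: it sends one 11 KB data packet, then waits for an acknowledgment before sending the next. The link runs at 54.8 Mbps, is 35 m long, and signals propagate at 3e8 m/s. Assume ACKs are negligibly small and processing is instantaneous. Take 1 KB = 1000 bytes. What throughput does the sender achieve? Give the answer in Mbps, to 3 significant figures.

t_tx = L/R = 88000/54800000 = 0.00160584 s.
t_prop = 35/300000000 = 1.16667e-07 s; RTT = 2.33333e-07 s.
Cycle = t_tx + RTT = 0.00160607 s.
Throughput = L / cycle = 88000 / 0.00160607 = 54.8 Mbps.

54.8 Mbps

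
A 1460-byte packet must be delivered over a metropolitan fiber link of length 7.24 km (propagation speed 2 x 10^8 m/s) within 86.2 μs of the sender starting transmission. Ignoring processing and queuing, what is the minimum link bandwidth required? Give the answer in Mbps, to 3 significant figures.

L = 11680 bits.
Propagation delay = 7240 / 200000000 = 36.2 μs.
Transmission budget = 86.2 − 36.2 = 50 μs.
R ≥ L / t_tx = 11680 bits / 5e-05 s = 234 Mbps.

234 Mbps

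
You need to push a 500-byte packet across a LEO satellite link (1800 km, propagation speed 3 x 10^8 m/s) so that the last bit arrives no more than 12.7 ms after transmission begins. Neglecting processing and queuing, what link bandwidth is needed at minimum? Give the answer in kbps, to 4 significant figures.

597.0 kbps

L = 4000 bits.
Propagation delay = 1800000 / 300000000 = 6 ms.
Transmission budget = 12.7 − 6 = 6.7 ms.
R ≥ L / t_tx = 4000 bits / 0.0067 s = 597.0 kbps.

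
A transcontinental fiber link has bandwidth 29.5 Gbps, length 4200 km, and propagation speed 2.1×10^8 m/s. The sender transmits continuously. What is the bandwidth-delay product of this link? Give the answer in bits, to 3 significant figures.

Propagation delay = 4200000 / 210000000 = 0.02 s.
BDP = R × t_prop = 29500000000 × 0.02 = 590000000 bits.

590000000 bits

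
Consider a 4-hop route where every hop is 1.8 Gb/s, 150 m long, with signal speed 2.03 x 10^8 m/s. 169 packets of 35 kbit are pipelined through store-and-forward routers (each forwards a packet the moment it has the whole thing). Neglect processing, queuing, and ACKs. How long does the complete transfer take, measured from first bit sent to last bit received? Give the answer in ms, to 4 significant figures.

Per-hop transmission t_tx = L/R = 35000/1800000000 = 0.0194444 ms.
Per-hop propagation t_prop = 150/2.03e+08 = 0.000738916 ms.
Pipeline fill: first packet needs 4·t_tx to clear all hops; remaining 168 packets each add one t_tx.
Total = (4+169-1)·t_tx + 4·t_prop = 172·0.0194444 + 4·0.000738916 = 3.347 ms.

3.347 ms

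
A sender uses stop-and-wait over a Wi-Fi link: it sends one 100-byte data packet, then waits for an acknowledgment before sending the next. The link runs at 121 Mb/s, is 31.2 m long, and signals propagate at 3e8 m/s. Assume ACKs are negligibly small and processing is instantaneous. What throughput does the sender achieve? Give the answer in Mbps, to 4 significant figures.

t_tx = L/R = 800/121000000 = 6.61157e-06 s.
t_prop = 31.2/300000000 = 1.04e-07 s; RTT = 2.08e-07 s.
Cycle = t_tx + RTT = 6.81957e-06 s.
Throughput = L / cycle = 800 / 6.81957e-06 = 117.3 Mbps.

117.3 Mbps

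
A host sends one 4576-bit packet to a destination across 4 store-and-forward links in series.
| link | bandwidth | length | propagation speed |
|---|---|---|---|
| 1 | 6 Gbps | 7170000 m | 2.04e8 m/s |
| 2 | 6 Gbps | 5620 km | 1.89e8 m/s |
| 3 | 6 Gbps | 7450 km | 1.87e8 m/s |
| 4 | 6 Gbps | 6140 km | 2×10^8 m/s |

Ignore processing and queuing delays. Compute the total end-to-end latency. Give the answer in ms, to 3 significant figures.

135 ms

Transmission delay per hop = L/R = 4576/6000000000 = 0.000762667 ms; 4 hops → 0.00305067 ms.
Propagation delays (d/s per hop): 35.1471, 29.7354, 39.8396, 30.7 ms; sum = 135.422 ms.
End-to-end = 135 ms.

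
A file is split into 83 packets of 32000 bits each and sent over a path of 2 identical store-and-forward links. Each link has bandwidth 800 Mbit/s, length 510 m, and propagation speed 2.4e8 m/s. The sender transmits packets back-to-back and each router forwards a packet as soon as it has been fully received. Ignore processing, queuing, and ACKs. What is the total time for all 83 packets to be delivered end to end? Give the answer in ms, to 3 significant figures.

3.36 ms

Per-hop transmission t_tx = L/R = 32000/800000000 = 0.04 ms.
Per-hop propagation t_prop = 510/240000000 = 0.002125 ms.
Pipeline fill: first packet needs 2·t_tx to clear all hops; remaining 82 packets each add one t_tx.
Total = (2+83-1)·t_tx + 2·t_prop = 84·0.04 + 2·0.002125 = 3.36 ms.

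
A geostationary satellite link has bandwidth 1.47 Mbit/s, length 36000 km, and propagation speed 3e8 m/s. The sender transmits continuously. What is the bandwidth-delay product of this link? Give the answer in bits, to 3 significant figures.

176000 bits

Propagation delay = 36000000 / 300000000 = 0.12 s.
BDP = R × t_prop = 1470000 × 0.12 = 176400 bits.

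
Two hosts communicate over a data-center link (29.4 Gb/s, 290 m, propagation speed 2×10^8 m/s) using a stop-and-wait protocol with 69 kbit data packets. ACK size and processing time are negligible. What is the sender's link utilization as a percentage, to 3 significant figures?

t_tx = L/R = 69000/29400000000 = 2.34694e-06 s.
t_prop = 290/200000000 = 1.45e-06 s; RTT = 2.9e-06 s.
Cycle = t_tx + RTT = 5.24694e-06 s.
Utilization = t_tx / cycle = 2.34694e-06/5.24694e-06 = 44.7 %.

44.7 %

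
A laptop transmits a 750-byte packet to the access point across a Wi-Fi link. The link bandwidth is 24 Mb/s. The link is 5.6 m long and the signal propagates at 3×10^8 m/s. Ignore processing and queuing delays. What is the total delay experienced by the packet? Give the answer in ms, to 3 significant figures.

L = 750 × 8 = 6000 bits.
Transmission delay = L/R = 6000 / 24000000 = 0.25 ms.
Propagation delay = d/s = 5.6 m / 300000000 m/s = 1.86667e-05 ms.
Total = 0.250 ms.

0.250 ms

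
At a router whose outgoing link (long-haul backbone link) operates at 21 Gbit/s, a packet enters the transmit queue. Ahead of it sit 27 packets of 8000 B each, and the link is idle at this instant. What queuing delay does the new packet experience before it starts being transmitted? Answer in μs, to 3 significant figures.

Each queued packet: L/R = 64000/21000000000 = 3.04762 μs.
27 queued → 82.2857 μs.
Queuing delay = 82.3 μs.

82.3 μs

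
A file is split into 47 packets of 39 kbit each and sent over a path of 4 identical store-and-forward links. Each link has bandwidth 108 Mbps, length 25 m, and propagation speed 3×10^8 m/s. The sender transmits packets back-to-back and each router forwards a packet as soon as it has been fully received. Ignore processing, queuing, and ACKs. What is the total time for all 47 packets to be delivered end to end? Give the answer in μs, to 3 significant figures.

Per-hop transmission t_tx = L/R = 39000/108000000 = 361.111 μs.
Per-hop propagation t_prop = 25/300000000 = 0.0833333 μs.
Pipeline fill: first packet needs 4·t_tx to clear all hops; remaining 46 packets each add one t_tx.
Total = (4+47-1)·t_tx + 4·t_prop = 50·361.111 + 4·0.0833333 = 18100 μs.

18100 μs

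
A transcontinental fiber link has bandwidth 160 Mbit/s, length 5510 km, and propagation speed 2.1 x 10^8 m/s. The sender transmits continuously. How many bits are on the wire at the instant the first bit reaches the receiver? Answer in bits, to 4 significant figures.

4198000 bits

Propagation delay = 5510000 / 210000000 = 0.0262381 s.
BDP = R × t_prop = 160000000 × 0.0262381 = 4198100 bits.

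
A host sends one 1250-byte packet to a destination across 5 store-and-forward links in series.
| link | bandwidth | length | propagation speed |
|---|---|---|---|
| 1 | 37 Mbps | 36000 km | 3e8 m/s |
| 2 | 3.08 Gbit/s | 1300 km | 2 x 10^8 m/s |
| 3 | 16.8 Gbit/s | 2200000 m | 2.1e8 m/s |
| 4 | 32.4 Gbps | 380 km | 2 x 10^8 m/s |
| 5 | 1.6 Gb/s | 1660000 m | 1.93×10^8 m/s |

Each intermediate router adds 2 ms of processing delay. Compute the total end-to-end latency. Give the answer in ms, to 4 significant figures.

L = 1250 × 8 = 10000 bits.
Transmission delays (L/R per hop): 0.27027, 0.00324675, 0.000595238, 0.000308642, 0.00625 ms; sum = 0.280671 ms.
Propagation delays (d/s per hop): 120, 6.5, 10.4762, 1.9, 8.60104 ms; sum = 147.477 ms.
Processing at 4 router(s): 4 × 2 ms = 8 ms.
End-to-end = 155.8 ms.

155.8 ms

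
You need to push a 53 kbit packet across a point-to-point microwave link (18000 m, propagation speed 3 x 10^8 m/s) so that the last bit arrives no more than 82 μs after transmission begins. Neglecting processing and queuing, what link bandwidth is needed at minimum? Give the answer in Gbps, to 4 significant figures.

2.409 Gbps

Propagation delay = 18000 / 300000000 = 60 μs.
Transmission budget = 82 − 60 = 22 μs.
R ≥ L / t_tx = 53000 bits / 2.2e-05 s = 2.409 Gbps.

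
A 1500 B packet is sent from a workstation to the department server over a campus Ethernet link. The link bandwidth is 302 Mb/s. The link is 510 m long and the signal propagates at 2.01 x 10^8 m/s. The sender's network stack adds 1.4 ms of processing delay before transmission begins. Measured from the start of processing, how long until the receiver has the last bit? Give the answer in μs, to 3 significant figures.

L = 1500 × 8 = 12000 bits.
Transmission delay = L/R = 12000 / 302000000 = 39.7351 μs.
Propagation delay = d/s = 510 m / 2.01e+08 m/s = 2.53731 μs.
Plus processing delay 1.4 ms = 1400 μs.
Total = 1440 μs.

1440 μs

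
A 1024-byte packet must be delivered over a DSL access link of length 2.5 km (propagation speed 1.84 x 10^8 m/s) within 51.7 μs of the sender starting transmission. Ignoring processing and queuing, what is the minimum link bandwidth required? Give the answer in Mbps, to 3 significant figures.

215 Mbps

L = 8192 bits.
Propagation delay = 2500 / 184000000 = 13.587 μs.
Transmission budget = 51.7 − 13.587 = 38.113 μs.
R ≥ L / t_tx = 8192 bits / 3.8113e-05 s = 215 Mbps.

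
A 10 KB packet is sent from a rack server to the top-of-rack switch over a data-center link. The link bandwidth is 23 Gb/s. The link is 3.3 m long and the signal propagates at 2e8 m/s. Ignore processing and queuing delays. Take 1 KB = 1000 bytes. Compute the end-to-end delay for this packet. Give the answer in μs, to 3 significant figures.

3.49 μs

L = 80000 bits.
Transmission delay = L/R = 80000 / 23000000000 = 3.47826 μs.
Propagation delay = d/s = 3.3 m / 200000000 m/s = 0.0165 μs.
Total = 3.49 μs.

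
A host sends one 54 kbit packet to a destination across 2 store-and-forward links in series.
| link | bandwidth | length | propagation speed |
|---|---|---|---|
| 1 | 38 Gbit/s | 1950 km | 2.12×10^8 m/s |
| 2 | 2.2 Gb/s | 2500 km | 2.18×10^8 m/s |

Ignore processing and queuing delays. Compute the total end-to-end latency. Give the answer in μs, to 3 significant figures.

20700 μs

L = 54000 bits.
Transmission delays (L/R per hop): 1.42105, 24.5455 μs; sum = 25.9665 μs.
Propagation delays (d/s per hop): 9198.11, 11467.9 μs; sum = 20666 μs.
End-to-end = 20700 μs.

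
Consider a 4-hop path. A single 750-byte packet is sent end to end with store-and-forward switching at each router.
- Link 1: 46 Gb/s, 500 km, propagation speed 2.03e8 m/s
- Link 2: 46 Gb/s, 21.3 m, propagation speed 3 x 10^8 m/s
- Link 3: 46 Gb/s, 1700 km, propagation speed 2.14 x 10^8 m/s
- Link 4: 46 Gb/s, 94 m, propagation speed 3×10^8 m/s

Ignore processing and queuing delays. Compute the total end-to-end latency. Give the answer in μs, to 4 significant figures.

10410 μs

L = 750 × 8 = 6000 bits.
Transmission delay per hop = L/R = 6000/46000000000 = 0.130435 μs; 4 hops → 0.521739 μs.
Propagation delays (d/s per hop): 2463.05, 0.071, 7943.93, 0.313333 μs; sum = 10407.4 μs.
End-to-end = 10410 μs.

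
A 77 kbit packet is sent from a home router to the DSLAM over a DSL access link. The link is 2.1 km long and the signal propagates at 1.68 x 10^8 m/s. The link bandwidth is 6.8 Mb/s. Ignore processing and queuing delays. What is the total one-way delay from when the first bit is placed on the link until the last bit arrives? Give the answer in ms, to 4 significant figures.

L = 77000 bits.
Transmission delay = L/R = 77000 / 6800000 = 11.3235 ms.
Propagation delay = d/s = 2100 m / 168000000 m/s = 0.0125 ms.
Total = 11.34 ms.

11.34 ms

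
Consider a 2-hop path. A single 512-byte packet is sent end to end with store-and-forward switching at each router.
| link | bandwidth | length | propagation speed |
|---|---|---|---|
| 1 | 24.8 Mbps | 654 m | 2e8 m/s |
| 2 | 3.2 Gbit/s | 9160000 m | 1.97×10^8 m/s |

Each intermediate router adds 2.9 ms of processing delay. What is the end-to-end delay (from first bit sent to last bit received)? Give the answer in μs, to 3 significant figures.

49600 μs

L = 512 × 8 = 4096 bits.
Transmission delays (L/R per hop): 165.161, 1.28 μs; sum = 166.441 μs.
Propagation delays (d/s per hop): 3.27, 46497.5 μs; sum = 46500.7 μs.
Processing at 1 router(s): 1 × 2.9 ms = 2900 μs.
End-to-end = 49600 μs.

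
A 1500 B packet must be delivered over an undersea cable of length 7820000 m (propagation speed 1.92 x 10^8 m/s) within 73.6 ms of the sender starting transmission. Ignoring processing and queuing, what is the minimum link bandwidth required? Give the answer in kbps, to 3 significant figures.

365 kbps

L = 12000 bits.
Propagation delay = 7820000 / 192000000 = 40.7292 ms.
Transmission budget = 73.6 − 40.7292 = 32.8708 ms.
R ≥ L / t_tx = 12000 bits / 0.0328708 s = 365 kbps.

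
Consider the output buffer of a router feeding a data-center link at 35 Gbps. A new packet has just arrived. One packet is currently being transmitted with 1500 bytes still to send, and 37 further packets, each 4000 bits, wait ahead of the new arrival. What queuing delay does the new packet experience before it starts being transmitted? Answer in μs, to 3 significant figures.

Each queued packet: L/R = 4000/35000000000 = 0.114286 μs.
37 queued → 4.22857 μs.
Plus remaining 12000 bits of current packet: 0.342857 μs.
Queuing delay = 4.57 μs.

4.57 μs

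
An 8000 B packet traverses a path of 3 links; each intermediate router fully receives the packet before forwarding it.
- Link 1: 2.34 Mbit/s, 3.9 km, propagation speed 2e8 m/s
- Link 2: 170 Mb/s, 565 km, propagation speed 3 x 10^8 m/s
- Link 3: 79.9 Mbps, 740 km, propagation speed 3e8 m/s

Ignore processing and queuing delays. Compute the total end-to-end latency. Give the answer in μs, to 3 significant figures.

32900 μs

L = 8000 × 8 = 64000 bits.
Transmission delays (L/R per hop): 27350.4, 376.471, 801.001 μs; sum = 28527.9 μs.
Propagation delays (d/s per hop): 19.5, 1883.33, 2466.67 μs; sum = 4369.5 μs.
End-to-end = 32900 μs.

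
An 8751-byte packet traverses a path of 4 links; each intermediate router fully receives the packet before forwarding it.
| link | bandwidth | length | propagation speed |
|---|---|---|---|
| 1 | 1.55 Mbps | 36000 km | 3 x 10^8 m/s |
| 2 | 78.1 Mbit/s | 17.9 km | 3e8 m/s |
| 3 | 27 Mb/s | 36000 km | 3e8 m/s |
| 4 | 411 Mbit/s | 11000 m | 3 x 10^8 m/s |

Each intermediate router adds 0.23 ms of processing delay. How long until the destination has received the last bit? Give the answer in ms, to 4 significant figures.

289.6 ms

L = 8751 × 8 = 70008 bits.
Transmission delays (L/R per hop): 45.1665, 0.896389, 2.59289, 0.170336 ms; sum = 48.8261 ms.
Propagation delays (d/s per hop): 120, 0.0596667, 120, 0.0366667 ms; sum = 240.096 ms.
Processing at 3 router(s): 3 × 0.23 ms = 0.69 ms.
End-to-end = 289.6 ms.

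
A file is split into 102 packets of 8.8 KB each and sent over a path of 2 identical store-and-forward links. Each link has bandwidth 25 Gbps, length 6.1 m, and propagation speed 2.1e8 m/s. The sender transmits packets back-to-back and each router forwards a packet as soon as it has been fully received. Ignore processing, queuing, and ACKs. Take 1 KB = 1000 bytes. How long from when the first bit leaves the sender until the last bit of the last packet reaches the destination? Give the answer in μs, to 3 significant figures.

290 μs

Per-hop transmission t_tx = L/R = 70400/25000000000 = 2.816 μs.
Per-hop propagation t_prop = 6.1/210000000 = 0.0290476 μs.
Pipeline fill: first packet needs 2·t_tx to clear all hops; remaining 101 packets each add one t_tx.
Total = (2+102-1)·t_tx + 2·t_prop = 103·2.816 + 2·0.0290476 = 290 μs.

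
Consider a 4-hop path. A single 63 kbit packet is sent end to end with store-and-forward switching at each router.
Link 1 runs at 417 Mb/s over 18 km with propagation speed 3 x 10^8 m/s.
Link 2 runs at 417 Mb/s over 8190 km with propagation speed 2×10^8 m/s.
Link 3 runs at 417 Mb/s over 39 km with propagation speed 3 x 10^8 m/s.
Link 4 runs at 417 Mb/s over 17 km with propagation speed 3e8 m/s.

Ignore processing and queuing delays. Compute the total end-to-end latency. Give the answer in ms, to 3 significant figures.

41.8 ms

L = 63000 bits.
Transmission delay per hop = L/R = 63000/417000000 = 0.151079 ms; 4 hops → 0.604317 ms.
Propagation delays (d/s per hop): 0.06, 40.95, 0.13, 0.0566667 ms; sum = 41.1967 ms.
End-to-end = 41.8 ms.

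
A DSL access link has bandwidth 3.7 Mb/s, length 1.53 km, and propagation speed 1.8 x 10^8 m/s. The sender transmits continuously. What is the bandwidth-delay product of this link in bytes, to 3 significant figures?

3.93 bytes

Propagation delay = 1530 / 180000000 = 8.5e-06 s.
BDP = R × t_prop = 3700000 × 8.5e-06 = 31.45 bits.
In bytes: 31.45/8 = 3.93 bytes.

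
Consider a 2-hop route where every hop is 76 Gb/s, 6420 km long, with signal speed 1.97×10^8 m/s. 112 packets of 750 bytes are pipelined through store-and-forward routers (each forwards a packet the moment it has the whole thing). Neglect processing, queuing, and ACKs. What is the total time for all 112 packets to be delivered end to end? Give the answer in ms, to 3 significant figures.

65.2 ms

Per-hop transmission t_tx = L/R = 6000/76000000000 = 7.89474e-05 ms.
Per-hop propagation t_prop = 6420000/197000000 = 32.5888 ms.
Pipeline fill: first packet needs 2·t_tx to clear all hops; remaining 111 packets each add one t_tx.
Total = (2+112-1)·t_tx + 2·t_prop = 113·7.89474e-05 + 2·32.5888 = 65.2 ms.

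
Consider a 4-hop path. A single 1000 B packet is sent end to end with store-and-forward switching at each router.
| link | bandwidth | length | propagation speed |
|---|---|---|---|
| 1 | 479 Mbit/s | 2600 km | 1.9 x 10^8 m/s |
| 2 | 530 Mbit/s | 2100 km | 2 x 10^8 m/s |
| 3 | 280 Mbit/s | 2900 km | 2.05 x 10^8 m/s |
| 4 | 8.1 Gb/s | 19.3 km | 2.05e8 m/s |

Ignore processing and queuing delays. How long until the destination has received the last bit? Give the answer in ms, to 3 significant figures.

L = 1000 × 8 = 8000 bits.
Transmission delays (L/R per hop): 0.0167015, 0.0150943, 0.0285714, 0.000987654 ms; sum = 0.0613549 ms.
Propagation delays (d/s per hop): 13.6842, 10.5, 14.1463, 0.0941463 ms; sum = 38.4247 ms.
End-to-end = 38.5 ms.

38.5 ms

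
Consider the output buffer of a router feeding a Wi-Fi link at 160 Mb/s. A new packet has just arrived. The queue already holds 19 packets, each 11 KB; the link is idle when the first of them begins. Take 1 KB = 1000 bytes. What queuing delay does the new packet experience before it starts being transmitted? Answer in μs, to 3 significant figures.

10500 μs

Each queued packet: L/R = 88000/160000000 = 550 μs.
19 queued → 10450 μs.
Queuing delay = 10500 μs.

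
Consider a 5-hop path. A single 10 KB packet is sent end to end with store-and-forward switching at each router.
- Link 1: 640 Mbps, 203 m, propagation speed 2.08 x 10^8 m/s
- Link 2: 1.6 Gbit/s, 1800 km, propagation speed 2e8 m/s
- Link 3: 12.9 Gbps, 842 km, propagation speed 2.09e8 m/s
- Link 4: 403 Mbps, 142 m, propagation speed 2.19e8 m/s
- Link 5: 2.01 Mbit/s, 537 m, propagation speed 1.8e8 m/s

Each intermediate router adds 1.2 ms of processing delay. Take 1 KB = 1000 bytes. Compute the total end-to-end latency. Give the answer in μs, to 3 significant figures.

L = 80000 bits.
Transmission delays (L/R per hop): 125, 50, 6.20155, 198.511, 39801 μs; sum = 40180.7 μs.
Propagation delays (d/s per hop): 0.975962, 9000, 4028.71, 0.648402, 2.98333 μs; sum = 13033.3 μs.
Processing at 4 router(s): 4 × 1.2 ms = 4800 μs.
End-to-end = 58000 μs.

58000 μs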